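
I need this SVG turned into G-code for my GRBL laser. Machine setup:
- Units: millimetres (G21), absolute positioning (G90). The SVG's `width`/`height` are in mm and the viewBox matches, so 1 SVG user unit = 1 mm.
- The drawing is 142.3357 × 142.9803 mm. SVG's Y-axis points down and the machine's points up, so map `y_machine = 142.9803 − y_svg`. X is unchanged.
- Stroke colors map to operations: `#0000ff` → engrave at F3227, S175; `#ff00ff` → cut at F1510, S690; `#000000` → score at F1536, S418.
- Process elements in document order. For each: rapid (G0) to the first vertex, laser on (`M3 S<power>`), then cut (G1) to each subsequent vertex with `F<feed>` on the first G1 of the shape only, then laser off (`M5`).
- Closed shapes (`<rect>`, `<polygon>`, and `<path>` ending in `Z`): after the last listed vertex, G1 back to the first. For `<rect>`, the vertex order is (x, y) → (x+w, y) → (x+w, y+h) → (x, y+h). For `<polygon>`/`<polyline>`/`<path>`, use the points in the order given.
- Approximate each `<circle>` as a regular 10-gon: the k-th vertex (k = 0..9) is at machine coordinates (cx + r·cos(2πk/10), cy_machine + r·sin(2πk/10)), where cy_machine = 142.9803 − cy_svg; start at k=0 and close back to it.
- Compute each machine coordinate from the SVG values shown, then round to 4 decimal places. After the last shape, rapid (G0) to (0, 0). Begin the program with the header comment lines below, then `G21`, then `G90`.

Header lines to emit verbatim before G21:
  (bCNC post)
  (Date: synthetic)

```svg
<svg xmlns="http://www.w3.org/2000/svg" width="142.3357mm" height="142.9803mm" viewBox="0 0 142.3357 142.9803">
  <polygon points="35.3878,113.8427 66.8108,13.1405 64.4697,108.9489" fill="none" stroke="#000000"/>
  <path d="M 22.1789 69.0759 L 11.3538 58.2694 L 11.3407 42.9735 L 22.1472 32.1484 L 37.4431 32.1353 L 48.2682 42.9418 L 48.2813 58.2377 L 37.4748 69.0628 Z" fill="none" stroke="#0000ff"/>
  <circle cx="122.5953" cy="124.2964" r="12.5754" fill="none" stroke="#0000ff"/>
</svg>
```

(bCNC post)
(Date: synthetic)
G21
G90
G0 X35.3878 Y29.1376
M3 S418
G1 X66.8108 Y129.8398 F1536
G1 X64.4697 Y34.0314
G1 X35.3878 Y29.1376
M5
G0 X22.1789 Y73.9044
M3 S175
G1 X11.3538 Y84.7109 F3227
G1 X11.3407 Y100.0068
G1 X22.1472 Y110.8319
G1 X37.4431 Y110.8450
G1 X48.2682 Y100.0385
G1 X48.2813 Y84.7426
G1 X37.4748 Y73.9175
G1 X22.1789 Y73.9044
M5
G0 X135.1707 Y18.6839
M3 S175
G1 X132.7690 Y26.0755 F3227
G1 X126.4813 Y30.6438
G1 X118.7093 Y30.6438
G1 X112.4216 Y26.0755
G1 X110.0199 Y18.6839
G1 X112.4216 Y11.2923
G1 X118.7093 Y6.7240
G1 X126.4813 Y6.7240
G1 X132.7690 Y11.2923
G1 X135.1707 Y18.6839
M5
G0 X0.0000 Y0.0000

viewBox `0 0 142.3357 142.9803` with mm width/height → 1 unit = 1 mm. Flip: y_m = 142.9803 − y_svg.

**Shape 1** — `<polygon>` closed polygon, stroke `#000000` → score (S418, F1536). Machine vertices: (35.3878,29.1376) → (66.8108,129.8398) → (64.4697,34.0314) → (35.3878,29.1376). Closed: final G1 returns to the first vertex.

**Shape 2** — `<path>` regular polygon, stroke `#0000ff` → engrave (S175, F3227). Machine vertices: (22.1789,73.9044) → (11.3538,84.7109) → (11.3407,100.0068) → (22.1472,110.8319) → (37.4431,110.8450) → (48.2682,100.0385) → (48.2813,84.7426) → (37.4748,73.9175) → (22.1789,73.9044). Closed: final G1 returns to the first vertex.

**Shape 3** — `<circle>` circle, stroke `#0000ff` → engrave (S175, F3227). Machine vertices: (135.1707,18.6839) → (132.7690,26.0755) → (126.4813,30.6438) → (118.7093,30.6438) → (112.4216,26.0755) → (110.0199,18.6839) → (112.4216,11.2923) → (118.7093,6.7240) → (126.4813,6.7240) → (132.7690,11.2923) → (135.1707,18.6839). Closed: final G1 returns to the first vertex.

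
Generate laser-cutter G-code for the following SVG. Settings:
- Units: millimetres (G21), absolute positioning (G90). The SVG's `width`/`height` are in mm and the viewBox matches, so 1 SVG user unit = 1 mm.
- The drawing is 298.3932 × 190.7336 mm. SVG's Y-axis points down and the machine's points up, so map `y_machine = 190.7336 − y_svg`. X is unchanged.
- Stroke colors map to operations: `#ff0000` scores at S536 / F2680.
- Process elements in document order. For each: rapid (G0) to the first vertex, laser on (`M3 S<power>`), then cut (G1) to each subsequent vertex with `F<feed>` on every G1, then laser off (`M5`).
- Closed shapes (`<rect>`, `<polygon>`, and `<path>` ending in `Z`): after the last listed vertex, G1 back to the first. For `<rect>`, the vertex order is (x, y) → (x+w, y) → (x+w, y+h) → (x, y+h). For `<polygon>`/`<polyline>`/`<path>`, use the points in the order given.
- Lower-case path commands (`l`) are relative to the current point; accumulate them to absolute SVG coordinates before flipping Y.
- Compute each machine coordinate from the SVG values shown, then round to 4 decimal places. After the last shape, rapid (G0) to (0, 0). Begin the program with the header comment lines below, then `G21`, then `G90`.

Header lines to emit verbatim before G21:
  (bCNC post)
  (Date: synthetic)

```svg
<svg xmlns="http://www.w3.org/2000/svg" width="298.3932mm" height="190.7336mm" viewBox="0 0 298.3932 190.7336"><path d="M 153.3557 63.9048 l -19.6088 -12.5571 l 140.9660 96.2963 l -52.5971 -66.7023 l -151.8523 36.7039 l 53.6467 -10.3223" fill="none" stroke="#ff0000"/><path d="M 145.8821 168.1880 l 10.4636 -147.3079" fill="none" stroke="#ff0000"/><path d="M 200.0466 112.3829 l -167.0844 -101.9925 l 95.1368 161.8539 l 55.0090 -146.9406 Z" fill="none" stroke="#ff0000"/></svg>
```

(bCNC post)
(Date: synthetic)
G21
G90
G0 X153.3557 Y126.8288
M3 S536
G1 X133.7469 Y139.3859 F2680
G1 X274.7129 Y43.0896 F2680
G1 X222.1158 Y109.7919 F2680
G1 X70.2635 Y73.0880 F2680
G1 X123.9102 Y83.4103 F2680
M5
G0 X145.8821 Y22.5456
M3 S536
G1 X156.3457 Y169.8535 F2680
M5
G0 X200.0466 Y78.3507
M3 S536
G1 X32.9622 Y180.3432 F2680
G1 X128.0990 Y18.4893 F2680
G1 X183.1080 Y165.4299 F2680
G1 X200.0466 Y78.3507 F2680
M5
G0 X0.0000 Y0.0000

Since the viewBox matches the mm dimensions, user units are millimetres directly. The only transform is the Y-flip y_m = 190.7336 − y_svg.

Shape 1 is a open polyline drawn with `<path>`. Its stroke #ff0000 means score at S536, F2680. After flipping Y the toolpath is (153.3557,126.8288) → (133.7469,139.3859) → (274.7129,43.0896) → (222.1158,109.7919) → (70.2635,73.0880) → (123.9102,83.4103).

Shape 2 is a line segment drawn with `<path>`. Its stroke #ff0000 means score at S536, F2680. After flipping Y the toolpath is (145.8821,22.5456) → (156.3457,169.8535).

Shape 3 is a closed polygon drawn with `<path>`. Its stroke #ff0000 means score at S536, F2680. After flipping Y the toolpath is (200.0466,78.3507) → (32.9622,180.3432) → (128.0990,18.4893) → (183.1080,165.4299) → (200.0466,78.3507), returning to the start.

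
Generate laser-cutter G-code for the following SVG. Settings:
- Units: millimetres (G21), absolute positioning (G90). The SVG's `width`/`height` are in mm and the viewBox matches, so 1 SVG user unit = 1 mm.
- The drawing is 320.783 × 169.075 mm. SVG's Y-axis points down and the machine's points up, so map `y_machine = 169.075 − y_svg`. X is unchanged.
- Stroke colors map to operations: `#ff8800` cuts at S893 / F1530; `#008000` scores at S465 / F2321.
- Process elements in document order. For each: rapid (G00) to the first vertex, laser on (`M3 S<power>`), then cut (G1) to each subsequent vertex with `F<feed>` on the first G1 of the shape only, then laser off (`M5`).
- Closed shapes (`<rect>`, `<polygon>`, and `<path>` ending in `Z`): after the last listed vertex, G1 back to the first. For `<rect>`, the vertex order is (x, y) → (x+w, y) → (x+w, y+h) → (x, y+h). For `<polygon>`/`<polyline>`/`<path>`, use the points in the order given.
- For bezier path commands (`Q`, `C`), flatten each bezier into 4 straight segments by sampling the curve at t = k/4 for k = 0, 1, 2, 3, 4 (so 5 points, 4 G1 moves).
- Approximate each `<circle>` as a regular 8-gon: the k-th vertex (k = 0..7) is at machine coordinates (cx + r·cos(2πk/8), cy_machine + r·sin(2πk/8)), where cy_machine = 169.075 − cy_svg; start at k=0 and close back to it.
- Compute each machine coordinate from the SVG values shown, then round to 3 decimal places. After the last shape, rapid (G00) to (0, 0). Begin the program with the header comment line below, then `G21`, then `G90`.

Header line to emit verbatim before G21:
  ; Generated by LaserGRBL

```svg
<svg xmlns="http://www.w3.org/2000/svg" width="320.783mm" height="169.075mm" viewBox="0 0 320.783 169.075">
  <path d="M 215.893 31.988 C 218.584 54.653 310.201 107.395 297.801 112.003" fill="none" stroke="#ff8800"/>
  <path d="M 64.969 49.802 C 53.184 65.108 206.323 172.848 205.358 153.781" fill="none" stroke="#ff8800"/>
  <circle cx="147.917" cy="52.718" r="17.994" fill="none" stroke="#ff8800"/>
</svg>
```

; Generated by LaserGRBL
G21
G90
G00 X215.893 Y137.087
M3 S893
G1 X231.570 Y115.671 F1530
G1 X262.506 Y90.308
G1 X290.613 Y68.331
G1 X297.801 Y57.072
M5
G00 X64.969 Y119.273
M3 S893
G1 X82.069 Y93.888 F1530
G1 X131.106 Y54.394
G1 X182.172 Y21.344
G1 X205.358 Y15.294
M5
G00 X165.911 Y116.357
M3 S893
G1 X160.641 Y129.081 F1530
G1 X147.917 Y134.351
G1 X135.193 Y129.081
G1 X129.923 Y116.357
G1 X135.193 Y103.633
G1 X147.917 Y98.363
G1 X160.641 Y103.633
G1 X165.911 Y116.357
M5
G00 X0.000 Y0.000

1 u = 1 mm; y_m = 169.075 − y.

[1] `<path>` cubic bezier, #ff8800→cut S893 F1530: (215.893,137.087) → (231.570,115.671) → (262.506,90.308) → (290.613,68.331) → (297.801,57.072)

[2] `<path>` cubic bezier, #ff8800→cut S893 F1530: (64.969,119.273) → (82.069,93.888) → (131.106,54.394) → (182.172,21.344) → (205.358,15.294)

[3] `<circle>` circle, #ff8800→cut S893 F1530: (165.911,116.357) → (160.641,129.081) → (147.917,134.351) → (135.193,129.081) → (129.923,116.357) → (135.193,103.633) → (147.917,98.363) → (160.641,103.633) → (165.911,116.357) (closed)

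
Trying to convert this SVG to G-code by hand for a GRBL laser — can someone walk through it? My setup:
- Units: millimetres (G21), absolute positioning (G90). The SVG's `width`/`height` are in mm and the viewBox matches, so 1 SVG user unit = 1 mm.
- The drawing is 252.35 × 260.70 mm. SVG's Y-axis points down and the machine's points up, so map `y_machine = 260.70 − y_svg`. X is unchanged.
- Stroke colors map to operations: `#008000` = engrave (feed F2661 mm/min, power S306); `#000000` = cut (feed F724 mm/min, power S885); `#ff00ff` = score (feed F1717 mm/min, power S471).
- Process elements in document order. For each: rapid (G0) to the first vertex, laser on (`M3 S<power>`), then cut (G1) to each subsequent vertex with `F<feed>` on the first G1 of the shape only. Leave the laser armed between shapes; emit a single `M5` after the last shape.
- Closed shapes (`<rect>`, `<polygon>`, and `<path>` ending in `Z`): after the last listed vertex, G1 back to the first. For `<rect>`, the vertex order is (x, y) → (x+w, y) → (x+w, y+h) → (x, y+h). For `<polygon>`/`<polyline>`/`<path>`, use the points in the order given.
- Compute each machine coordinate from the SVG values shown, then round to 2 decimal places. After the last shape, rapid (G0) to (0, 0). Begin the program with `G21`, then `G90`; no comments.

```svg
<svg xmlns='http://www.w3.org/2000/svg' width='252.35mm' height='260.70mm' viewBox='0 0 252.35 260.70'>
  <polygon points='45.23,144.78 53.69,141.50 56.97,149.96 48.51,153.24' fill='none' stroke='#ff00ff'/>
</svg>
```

Since the viewBox matches the mm dimensions, user units are millimetres directly. The only transform is the Y-flip y_m = 260.70 − y_svg.

Shape 1 is a regular polygon drawn with `<polygon>`. Its stroke #ff00ff means score at S471, F1717. After flipping Y the toolpath is (45.23,115.92) → (53.69,119.20) → (56.97,110.74) → (48.51,107.46) → (45.23,115.92), returning to the start.

G21
G90
G0 X45.23 Y115.92
M3 S471
G1 X53.69 Y119.20 F1717
G1 X56.97 Y110.74
G1 X48.51 Y107.46
G1 X45.23 Y115.92
M5
G0 X0.00 Y0.00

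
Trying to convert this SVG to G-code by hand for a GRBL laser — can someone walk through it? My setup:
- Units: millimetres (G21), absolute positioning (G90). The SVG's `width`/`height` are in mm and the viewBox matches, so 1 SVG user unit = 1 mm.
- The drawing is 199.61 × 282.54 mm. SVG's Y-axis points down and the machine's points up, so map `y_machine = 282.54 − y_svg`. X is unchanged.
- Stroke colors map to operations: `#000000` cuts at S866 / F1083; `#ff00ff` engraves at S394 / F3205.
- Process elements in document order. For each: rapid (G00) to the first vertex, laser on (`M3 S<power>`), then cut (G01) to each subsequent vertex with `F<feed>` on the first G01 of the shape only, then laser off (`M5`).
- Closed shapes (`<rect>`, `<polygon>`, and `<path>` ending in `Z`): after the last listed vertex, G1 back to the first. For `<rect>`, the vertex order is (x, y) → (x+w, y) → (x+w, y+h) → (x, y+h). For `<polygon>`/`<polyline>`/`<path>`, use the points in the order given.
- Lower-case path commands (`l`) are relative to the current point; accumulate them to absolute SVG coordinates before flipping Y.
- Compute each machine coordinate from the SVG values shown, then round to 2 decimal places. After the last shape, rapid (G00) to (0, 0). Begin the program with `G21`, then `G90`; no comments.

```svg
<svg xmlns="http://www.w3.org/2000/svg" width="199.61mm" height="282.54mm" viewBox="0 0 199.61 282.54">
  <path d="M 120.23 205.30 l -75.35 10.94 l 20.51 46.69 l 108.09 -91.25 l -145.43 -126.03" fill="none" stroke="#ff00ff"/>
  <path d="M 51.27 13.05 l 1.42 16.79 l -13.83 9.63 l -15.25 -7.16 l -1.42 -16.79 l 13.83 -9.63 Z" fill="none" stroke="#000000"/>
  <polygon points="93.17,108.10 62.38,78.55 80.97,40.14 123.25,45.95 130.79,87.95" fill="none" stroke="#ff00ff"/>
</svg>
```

viewBox `0 0 199.61 282.54` with mm width/height → 1 unit = 1 mm. Flip: y_m = 282.54 − y_svg.

**Shape 1** — `<path>` open polyline, stroke `#ff00ff` → engrave (S394, F3205). Machine vertices: (120.23,77.24) → (44.88,66.30) → (65.39,19.61) → (173.48,110.86) → (28.05,236.89). Open path.

**Shape 2** — `<path>` regular polygon, stroke `#000000` → cut (S866, F1083). Machine vertices: (51.27,269.49) → (52.69,252.70) → (38.86,243.07) → (23.61,250.23) → (22.19,267.02) → (36.02,276.65) → (51.27,269.49). Closed: final G1 returns to the first vertex.

**Shape 3** — `<polygon>` regular polygon, stroke `#ff00ff` → engrave (S394, F3205). Machine vertices: (93.17,174.44) → (62.38,203.99) → (80.97,242.40) → (123.25,236.59) → (130.79,194.59) → (93.17,174.44). Closed: final G1 returns to the first vertex.

G21
G90
G00 X120.23 Y77.24
M3 S394
G01 X44.88 Y66.30 F3205
G01 X65.39 Y19.61
G01 X173.48 Y110.86
G01 X28.05 Y236.89
M5
G00 X51.27 Y269.49
M3 S866
G01 X52.69 Y252.70 F1083
G01 X38.86 Y243.07
G01 X23.61 Y250.23
G01 X22.19 Y267.02
G01 X36.02 Y276.65
G01 X51.27 Y269.49
M5
G00 X93.17 Y174.44
M3 S394
G01 X62.38 Y203.99 F3205
G01 X80.97 Y242.40
G01 X123.25 Y236.59
G01 X130.79 Y194.59
G01 X93.17 Y174.44
M5
G00 X0.00 Y0.00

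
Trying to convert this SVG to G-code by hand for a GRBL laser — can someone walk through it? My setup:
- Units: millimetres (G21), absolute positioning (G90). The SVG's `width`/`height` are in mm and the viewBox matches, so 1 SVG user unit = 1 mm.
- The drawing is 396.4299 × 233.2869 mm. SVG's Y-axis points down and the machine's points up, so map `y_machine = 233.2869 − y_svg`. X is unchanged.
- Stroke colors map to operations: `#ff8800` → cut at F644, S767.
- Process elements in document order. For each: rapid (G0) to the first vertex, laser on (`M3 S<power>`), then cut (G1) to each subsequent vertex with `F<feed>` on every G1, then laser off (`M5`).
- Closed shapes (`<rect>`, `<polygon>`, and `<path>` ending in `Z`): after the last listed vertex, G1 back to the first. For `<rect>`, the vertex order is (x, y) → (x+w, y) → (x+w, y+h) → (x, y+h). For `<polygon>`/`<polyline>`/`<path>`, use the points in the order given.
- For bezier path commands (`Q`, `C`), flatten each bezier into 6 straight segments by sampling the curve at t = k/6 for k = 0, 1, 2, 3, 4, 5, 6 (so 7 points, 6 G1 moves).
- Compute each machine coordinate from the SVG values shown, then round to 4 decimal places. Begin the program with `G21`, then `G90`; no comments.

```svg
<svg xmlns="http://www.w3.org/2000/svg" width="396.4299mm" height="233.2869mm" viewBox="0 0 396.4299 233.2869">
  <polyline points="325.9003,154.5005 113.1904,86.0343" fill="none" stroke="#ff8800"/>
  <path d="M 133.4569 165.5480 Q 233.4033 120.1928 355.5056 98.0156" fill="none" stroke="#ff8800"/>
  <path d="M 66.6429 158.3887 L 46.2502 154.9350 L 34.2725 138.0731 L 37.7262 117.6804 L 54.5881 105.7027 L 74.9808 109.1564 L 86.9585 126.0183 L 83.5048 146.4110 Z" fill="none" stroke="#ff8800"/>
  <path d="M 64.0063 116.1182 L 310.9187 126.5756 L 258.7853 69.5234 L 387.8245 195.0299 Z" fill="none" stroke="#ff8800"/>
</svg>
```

G21
G90
G0 X325.9003 Y78.7864
M3 S767
G1 X113.1904 Y147.2526 F644
M5
G0 X133.4569 Y67.7389
M3 S767
G1 X167.3878 Y82.2135 F644
G1 X202.5496 Y95.4004 F644
G1 X238.9423 Y107.2996 F644
G1 X276.5658 Y117.9112 F644
G1 X315.4203 Y127.2351 F644
G1 X355.5056 Y135.2713 F644
M5
G0 X66.6429 Y74.8982
M3 S767
G1 X46.2502 Y78.3519 F644
G1 X34.2725 Y95.2138 F644
G1 X37.7262 Y115.6065 F644
G1 X54.5881 Y127.5842 F644
G1 X74.9808 Y124.1305 F644
G1 X86.9585 Y107.2686 F644
G1 X83.5048 Y86.8759 F644
G1 X66.6429 Y74.8982 F644
M5
G0 X64.0063 Y117.1687
M3 S767
G1 X310.9187 Y106.7113 F644
G1 X258.7853 Y163.7635 F644
G1 X387.8245 Y38.2570 F644
G1 X64.0063 Y117.1687 F644
M5

1 u = 1 mm; y_m = 233.2869 − y.

[1] `<polyline>` line segment, #ff8800→cut S767 F644: (325.9003,78.7864) → (113.1904,147.2526)

[2] `<path>` quadratic bezier, #ff8800→cut S767 F644: (133.4569,67.7389) → (167.3878,82.2135) → (202.5496,95.4004) → (238.9423,107.2996) → (276.5658,117.9112) → (315.4203,127.2351) → (355.5056,135.2713)

[3] `<path>` regular polygon, #ff8800→cut S767 F644: (66.6429,74.8982) → (46.2502,78.3519) → (34.2725,95.2138) → (37.7262,115.6065) → (54.5881,127.5842) → (74.9808,124.1305) → (86.9585,107.2686) → (83.5048,86.8759) → (66.6429,74.8982) (closed)

[4] `<path>` closed polygon, #ff8800→cut S767 F644: (64.0063,117.1687) → (310.9187,106.7113) → (258.7853,163.7635) → (387.8245,38.2570) → (64.0063,117.1687) (closed)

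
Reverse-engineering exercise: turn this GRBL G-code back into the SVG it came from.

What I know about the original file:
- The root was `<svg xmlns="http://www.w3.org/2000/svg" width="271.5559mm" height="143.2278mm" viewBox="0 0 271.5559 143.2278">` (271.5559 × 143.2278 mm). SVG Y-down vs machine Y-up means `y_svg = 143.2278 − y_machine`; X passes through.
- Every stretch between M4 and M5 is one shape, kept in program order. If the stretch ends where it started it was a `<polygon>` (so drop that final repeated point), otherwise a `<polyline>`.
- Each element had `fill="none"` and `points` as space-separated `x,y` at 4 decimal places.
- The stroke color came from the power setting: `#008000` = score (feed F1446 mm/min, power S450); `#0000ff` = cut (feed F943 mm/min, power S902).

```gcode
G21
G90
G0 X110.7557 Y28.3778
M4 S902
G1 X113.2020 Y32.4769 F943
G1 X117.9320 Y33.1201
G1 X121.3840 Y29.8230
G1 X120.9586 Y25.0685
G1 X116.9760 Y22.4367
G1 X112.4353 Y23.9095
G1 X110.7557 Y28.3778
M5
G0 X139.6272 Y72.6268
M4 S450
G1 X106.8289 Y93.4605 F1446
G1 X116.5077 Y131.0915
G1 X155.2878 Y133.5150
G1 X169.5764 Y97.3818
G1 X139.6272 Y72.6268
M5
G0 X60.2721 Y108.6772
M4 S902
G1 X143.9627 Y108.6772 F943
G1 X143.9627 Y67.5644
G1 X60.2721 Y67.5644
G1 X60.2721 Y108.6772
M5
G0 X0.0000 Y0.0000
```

y_svg = 143.2278 − y_m.

[1] S902→`#0000ff` (cut); closed run; points: 110.7557,114.8500 113.2020,110.7509 117.9320,110.1077 121.3840,113.4048 120.9586,118.1593 116.9760,120.7911 112.4353,119.3183

[2] S450→`#008000` (score); closed run; points: 139.6272,70.6010 106.8289,49.7673 116.5077,12.1363 155.2878,9.7128 169.5764,45.8460

[3] S902→`#0000ff` (cut); closed run; points: 60.2721,34.5506 143.9627,34.5506 143.9627,75.6634 60.2721,75.6634

<svg xmlns="http://www.w3.org/2000/svg" width="271.5559mm" height="143.2278mm" viewBox="0 0 271.5559 143.2278">
  <polygon points="110.7557,114.8500 113.2020,110.7509 117.9320,110.1077 121.3840,113.4048 120.9586,118.1593 116.9760,120.7911 112.4353,119.3183" fill="none" stroke="#0000ff"/>
  <polygon points="139.6272,70.6010 106.8289,49.7673 116.5077,12.1363 155.2878,9.7128 169.5764,45.8460" fill="none" stroke="#008000"/>
  <polygon points="60.2721,34.5506 143.9627,34.5506 143.9627,75.6634 60.2721,75.6634" fill="none" stroke="#0000ff"/>
</svg>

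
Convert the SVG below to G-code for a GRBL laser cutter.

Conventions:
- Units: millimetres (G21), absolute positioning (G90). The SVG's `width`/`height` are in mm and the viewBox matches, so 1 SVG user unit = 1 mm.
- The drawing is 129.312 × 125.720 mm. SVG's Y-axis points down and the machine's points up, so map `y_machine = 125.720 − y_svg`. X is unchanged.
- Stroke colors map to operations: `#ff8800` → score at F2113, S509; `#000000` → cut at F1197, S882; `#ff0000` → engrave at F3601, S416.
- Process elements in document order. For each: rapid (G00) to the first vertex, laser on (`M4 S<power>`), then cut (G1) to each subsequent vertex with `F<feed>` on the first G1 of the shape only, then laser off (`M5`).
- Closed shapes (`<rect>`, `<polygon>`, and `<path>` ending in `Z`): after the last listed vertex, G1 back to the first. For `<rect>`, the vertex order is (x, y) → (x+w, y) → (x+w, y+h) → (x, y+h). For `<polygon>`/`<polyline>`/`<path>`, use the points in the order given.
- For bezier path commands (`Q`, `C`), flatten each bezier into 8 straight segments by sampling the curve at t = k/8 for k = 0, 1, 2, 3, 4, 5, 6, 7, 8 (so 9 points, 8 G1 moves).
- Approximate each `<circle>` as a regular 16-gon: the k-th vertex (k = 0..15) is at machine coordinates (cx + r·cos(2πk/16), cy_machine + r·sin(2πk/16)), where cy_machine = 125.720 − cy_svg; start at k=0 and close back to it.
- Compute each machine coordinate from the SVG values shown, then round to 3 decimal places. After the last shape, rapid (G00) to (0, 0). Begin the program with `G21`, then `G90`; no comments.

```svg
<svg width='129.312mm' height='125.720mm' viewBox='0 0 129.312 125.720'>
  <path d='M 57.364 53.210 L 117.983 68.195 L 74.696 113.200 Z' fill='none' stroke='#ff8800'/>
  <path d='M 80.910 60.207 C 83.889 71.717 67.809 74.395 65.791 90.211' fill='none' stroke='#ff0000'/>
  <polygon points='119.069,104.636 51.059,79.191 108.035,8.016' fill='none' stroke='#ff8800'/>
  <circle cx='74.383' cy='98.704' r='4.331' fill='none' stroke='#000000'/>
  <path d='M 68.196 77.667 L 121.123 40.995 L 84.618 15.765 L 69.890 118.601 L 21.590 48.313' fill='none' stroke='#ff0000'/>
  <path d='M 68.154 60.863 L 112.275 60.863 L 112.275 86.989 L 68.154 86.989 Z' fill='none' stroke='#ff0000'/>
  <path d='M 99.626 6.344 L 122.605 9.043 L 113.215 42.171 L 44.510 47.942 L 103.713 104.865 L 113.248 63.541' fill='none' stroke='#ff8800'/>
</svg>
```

1 u = 1 mm; y_m = 125.720 − y.

[1] `<path>` regular polygon, #ff8800→score S509 F2113: (57.364,72.510) → (117.983,57.525) → (74.696,12.520) → (57.364,72.510) (closed)

[2] `<path>` cubic bezier, #ff0000→engrave S416 F3601: (80.910,65.513) → (81.198,61.568) → (80.088,58.193) → (77.967,55.132) → (75.224,52.126) → (72.247,48.918) → (69.424,45.251) → (67.142,40.867) → (65.791,35.509)

[3] `<polygon>` closed polygon, #ff8800→score S509 F2113: (119.069,21.084) → (51.059,46.529) → (108.035,117.704) → (119.069,21.084) (closed)

[4] `<circle>` circle, #000000→cut S882 F1197: (78.714,27.016) → (78.384,28.673) → (77.445,30.078) → (76.040,31.017) → (74.383,31.347) → (72.726,31.017) → (71.321,30.078) → (70.382,28.673) → (70.052,27.016) → (70.382,25.359) → (71.321,23.954) → (72.726,23.015) → (74.383,22.685) → (76.040,23.015) → (77.445,23.954) → (78.384,25.359) → (78.714,27.016) (closed)

[5] `<path>` open polyline, #ff0000→engrave S416 F3601: (68.196,48.053) → (121.123,84.725) → (84.618,109.955) → (69.890,7.119) → (21.590,77.407)

[6] `<path>` rectangle, #ff0000→engrave S416 F3601: (68.154,64.857) → (112.275,64.857) → (112.275,38.731) → (68.154,38.731) → (68.154,64.857) (closed)

[7] `<path>` open polyline, #ff8800→score S509 F2113: (99.626,119.376) → (122.605,116.677) → (113.215,83.549) → (44.510,77.778) → (103.713,20.855) → (113.248,62.179)

G21
G90
G00 X57.364 Y72.510
M4 S509
G1 X117.983 Y57.525 F2113
G1 X74.696 Y12.520
G1 X57.364 Y72.510
M5
G00 X80.910 Y65.513
M4 S416
G1 X81.198 Y61.568 F3601
G1 X80.088 Y58.193
G1 X77.967 Y55.132
G1 X75.224 Y52.126
G1 X72.247 Y48.918
G1 X69.424 Y45.251
G1 X67.142 Y40.867
G1 X65.791 Y35.509
M5
G00 X119.069 Y21.084
M4 S509
G1 X51.059 Y46.529 F2113
G1 X108.035 Y117.704
G1 X119.069 Y21.084
M5
G00 X78.714 Y27.016
M4 S882
G1 X78.384 Y28.673 F1197
G1 X77.445 Y30.078
G1 X76.040 Y31.017
G1 X74.383 Y31.347
G1 X72.726 Y31.017
G1 X71.321 Y30.078
G1 X70.382 Y28.673
G1 X70.052 Y27.016
G1 X70.382 Y25.359
G1 X71.321 Y23.954
G1 X72.726 Y23.015
G1 X74.383 Y22.685
G1 X76.040 Y23.015
G1 X77.445 Y23.954
G1 X78.384 Y25.359
G1 X78.714 Y27.016
M5
G00 X68.196 Y48.053
M4 S416
G1 X121.123 Y84.725 F3601
G1 X84.618 Y109.955
G1 X69.890 Y7.119
G1 X21.590 Y77.407
M5
G00 X68.154 Y64.857
M4 S416
G1 X112.275 Y64.857 F3601
G1 X112.275 Y38.731
G1 X68.154 Y38.731
G1 X68.154 Y64.857
M5
G00 X99.626 Y119.376
M4 S509
G1 X122.605 Y116.677 F2113
G1 X113.215 Y83.549
G1 X44.510 Y77.778
G1 X103.713 Y20.855
G1 X113.248 Y62.179
M5
G00 X0.000 Y0.000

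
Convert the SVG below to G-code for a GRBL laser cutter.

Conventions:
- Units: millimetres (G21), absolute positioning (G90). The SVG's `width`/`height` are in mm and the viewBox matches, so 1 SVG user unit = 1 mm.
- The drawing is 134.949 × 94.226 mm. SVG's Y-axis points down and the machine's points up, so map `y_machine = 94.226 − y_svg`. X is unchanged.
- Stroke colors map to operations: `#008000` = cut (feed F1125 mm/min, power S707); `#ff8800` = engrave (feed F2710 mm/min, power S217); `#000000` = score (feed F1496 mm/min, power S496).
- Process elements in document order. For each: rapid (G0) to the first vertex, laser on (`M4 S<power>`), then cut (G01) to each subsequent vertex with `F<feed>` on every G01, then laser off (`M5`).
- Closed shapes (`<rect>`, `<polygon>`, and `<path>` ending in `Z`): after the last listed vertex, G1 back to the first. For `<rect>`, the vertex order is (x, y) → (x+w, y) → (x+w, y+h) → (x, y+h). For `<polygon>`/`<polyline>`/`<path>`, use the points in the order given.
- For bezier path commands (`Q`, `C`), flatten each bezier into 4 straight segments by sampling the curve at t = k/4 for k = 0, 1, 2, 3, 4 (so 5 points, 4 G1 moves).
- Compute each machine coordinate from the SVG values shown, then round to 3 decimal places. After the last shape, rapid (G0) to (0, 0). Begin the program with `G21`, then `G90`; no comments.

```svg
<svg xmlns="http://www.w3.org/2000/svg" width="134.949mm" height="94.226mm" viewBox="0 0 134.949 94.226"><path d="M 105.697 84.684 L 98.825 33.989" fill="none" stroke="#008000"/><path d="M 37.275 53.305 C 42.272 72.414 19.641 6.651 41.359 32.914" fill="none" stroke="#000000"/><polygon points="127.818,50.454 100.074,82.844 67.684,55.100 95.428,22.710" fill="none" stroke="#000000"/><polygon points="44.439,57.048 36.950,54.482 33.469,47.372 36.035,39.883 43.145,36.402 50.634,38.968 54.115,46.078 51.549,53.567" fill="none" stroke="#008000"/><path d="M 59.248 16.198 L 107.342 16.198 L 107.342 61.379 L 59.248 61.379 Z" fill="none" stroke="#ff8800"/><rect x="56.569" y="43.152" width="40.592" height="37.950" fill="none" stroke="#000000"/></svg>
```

1 u = 1 mm; y_m = 94.226 − y.

[1] `<path>` line segment, #008000→cut S707 F1125: (105.697,9.542) → (98.825,60.237)

[2] `<path>` cubic bezier, #000000→score S496 F1496: (37.275,40.921) → (36.967,39.739) → (33.047,53.799) → (32.261,66.518) → (41.359,61.312)

[3] `<polygon>` regular polygon, #000000→score S496 F1496: (127.818,43.772) → (100.074,11.382) → (67.684,39.126) → (95.428,71.516) → (127.818,43.772) (closed)

[4] `<polygon>` regular polygon, #008000→cut S707 F1125: (44.439,37.178) → (36.950,39.744) → (33.469,46.854) → (36.035,54.343) → (43.145,57.824) → (50.634,55.258) → (54.115,48.148) → (51.549,40.659) → (44.439,37.178) (closed)

[5] `<path>` rectangle, #ff8800→engrave S217 F2710: (59.248,78.028) → (107.342,78.028) → (107.342,32.847) → (59.248,32.847) → (59.248,78.028) (closed)

[6] `<rect>` rectangle, #000000→score S496 F1496: (56.569,51.074) → (97.161,51.074) → (97.161,13.124) → (56.569,13.124) → (56.569,51.074) (closed)

G21
G90
G0 X105.697 Y9.542
M4 S707
G01 X98.825 Y60.237 F1125
M5
G0 X37.275 Y40.921
M4 S496
G01 X36.967 Y39.739 F1496
G01 X33.047 Y53.799 F1496
G01 X32.261 Y66.518 F1496
G01 X41.359 Y61.312 F1496
M5
G0 X127.818 Y43.772
M4 S496
G01 X100.074 Y11.382 F1496
G01 X67.684 Y39.126 F1496
G01 X95.428 Y71.516 F1496
G01 X127.818 Y43.772 F1496
M5
G0 X44.439 Y37.178
M4 S707
G01 X36.950 Y39.744 F1125
G01 X33.469 Y46.854 F1125
G01 X36.035 Y54.343 F1125
G01 X43.145 Y57.824 F1125
G01 X50.634 Y55.258 F1125
G01 X54.115 Y48.148 F1125
G01 X51.549 Y40.659 F1125
G01 X44.439 Y37.178 F1125
M5
G0 X59.248 Y78.028
M4 S217
G01 X107.342 Y78.028 F2710
G01 X107.342 Y32.847 F2710
G01 X59.248 Y32.847 F2710
G01 X59.248 Y78.028 F2710
M5
G0 X56.569 Y51.074
M4 S496
G01 X97.161 Y51.074 F1496
G01 X97.161 Y13.124 F1496
G01 X56.569 Y13.124 F1496
G01 X56.569 Y51.074 F1496
M5
G0 X0.000 Y0.000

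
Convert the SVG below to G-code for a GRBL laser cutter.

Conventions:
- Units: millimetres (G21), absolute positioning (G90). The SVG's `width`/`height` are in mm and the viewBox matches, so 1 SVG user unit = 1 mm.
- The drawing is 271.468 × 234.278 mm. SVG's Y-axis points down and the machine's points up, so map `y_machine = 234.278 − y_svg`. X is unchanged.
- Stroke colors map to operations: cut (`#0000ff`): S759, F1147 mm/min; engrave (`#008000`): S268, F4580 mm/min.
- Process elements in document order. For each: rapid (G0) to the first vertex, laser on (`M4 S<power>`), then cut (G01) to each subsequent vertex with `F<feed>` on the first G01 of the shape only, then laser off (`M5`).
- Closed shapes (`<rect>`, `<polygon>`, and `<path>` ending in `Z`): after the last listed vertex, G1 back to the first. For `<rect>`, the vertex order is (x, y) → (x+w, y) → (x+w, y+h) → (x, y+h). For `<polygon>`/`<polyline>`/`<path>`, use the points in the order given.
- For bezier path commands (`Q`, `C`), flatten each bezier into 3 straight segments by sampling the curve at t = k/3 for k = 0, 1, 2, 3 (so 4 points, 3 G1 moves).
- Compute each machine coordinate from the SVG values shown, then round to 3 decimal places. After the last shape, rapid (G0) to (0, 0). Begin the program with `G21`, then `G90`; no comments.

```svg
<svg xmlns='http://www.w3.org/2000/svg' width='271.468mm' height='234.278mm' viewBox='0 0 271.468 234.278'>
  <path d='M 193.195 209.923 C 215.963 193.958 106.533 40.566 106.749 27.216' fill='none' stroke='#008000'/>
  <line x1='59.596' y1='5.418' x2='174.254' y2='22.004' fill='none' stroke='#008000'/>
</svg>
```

G21
G90
G0 X193.195 Y24.355
M4 S268
G01 X180.854 Y75.852 F4580
G01 X134.124 Y157.308
G01 X106.749 Y207.062
M5
G0 X59.596 Y228.860
M4 S268
G01 X174.254 Y212.274 F4580
M5
G0 X0.000 Y0.000

Since the viewBox matches the mm dimensions, user units are millimetres directly. The only transform is the Y-flip y_m = 234.278 − y_svg.

Shape 1 is a cubic bezier drawn with `<path>`. Its stroke #008000 means engrave at S268, F4580. After flipping Y the toolpath is (193.195,24.355) → (180.854,75.852) → (134.124,157.308) → (106.749,207.062).

Shape 2 is a line segment drawn with `<line>`. Its stroke #008000 means engrave at S268, F4580. After flipping Y the toolpath is (59.596,228.860) → (174.254,212.274).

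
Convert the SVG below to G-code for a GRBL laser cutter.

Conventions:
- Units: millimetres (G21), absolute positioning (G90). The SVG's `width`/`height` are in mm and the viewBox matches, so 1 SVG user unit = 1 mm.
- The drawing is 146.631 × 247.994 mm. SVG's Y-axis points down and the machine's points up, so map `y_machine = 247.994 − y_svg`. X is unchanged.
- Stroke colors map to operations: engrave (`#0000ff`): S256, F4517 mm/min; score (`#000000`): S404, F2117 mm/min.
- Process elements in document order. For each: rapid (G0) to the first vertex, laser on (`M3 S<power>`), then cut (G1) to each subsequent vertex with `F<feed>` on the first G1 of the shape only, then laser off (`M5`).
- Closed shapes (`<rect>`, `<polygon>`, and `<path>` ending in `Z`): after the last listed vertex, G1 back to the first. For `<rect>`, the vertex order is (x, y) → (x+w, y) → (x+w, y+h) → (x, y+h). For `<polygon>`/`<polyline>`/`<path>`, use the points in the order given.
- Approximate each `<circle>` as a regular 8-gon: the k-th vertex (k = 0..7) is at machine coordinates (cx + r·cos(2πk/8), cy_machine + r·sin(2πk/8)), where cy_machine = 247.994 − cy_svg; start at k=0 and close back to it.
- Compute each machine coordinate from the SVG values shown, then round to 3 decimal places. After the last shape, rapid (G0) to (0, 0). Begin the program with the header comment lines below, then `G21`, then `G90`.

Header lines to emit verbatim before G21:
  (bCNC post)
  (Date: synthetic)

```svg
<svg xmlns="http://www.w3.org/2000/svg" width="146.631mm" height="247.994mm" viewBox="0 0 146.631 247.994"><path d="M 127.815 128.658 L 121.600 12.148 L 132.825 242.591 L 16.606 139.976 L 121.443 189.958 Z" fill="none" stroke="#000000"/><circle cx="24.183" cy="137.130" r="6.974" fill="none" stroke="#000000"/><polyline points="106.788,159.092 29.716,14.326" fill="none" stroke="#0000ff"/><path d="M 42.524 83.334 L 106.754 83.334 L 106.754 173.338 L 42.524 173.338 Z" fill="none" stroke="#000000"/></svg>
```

(bCNC post)
(Date: synthetic)
G21
G90
G0 X127.815 Y119.336
M3 S404
G1 X121.600 Y235.846 F2117
G1 X132.825 Y5.403
G1 X16.606 Y108.018
G1 X121.443 Y58.036
G1 X127.815 Y119.336
M5
G0 X31.157 Y110.864
M3 S404
G1 X29.114 Y115.795 F2117
G1 X24.183 Y117.838
G1 X19.252 Y115.795
G1 X17.209 Y110.864
G1 X19.252 Y105.933
G1 X24.183 Y103.890
G1 X29.114 Y105.933
G1 X31.157 Y110.864
M5
G0 X106.788 Y88.902
M3 S256
G1 X29.716 Y233.668 F4517
M5
G0 X42.524 Y164.660
M3 S404
G1 X106.754 Y164.660 F2117
G1 X106.754 Y74.656
G1 X42.524 Y74.656
G1 X42.524 Y164.660
M5
G0 X0.000 Y0.000

viewBox `0 0 146.631 247.994` with mm width/height → 1 unit = 1 mm. Flip: y_m = 247.994 − y_svg.

**Shape 1** — `<path>` closed polygon, stroke `#000000` → score (S404, F2117). Machine vertices: (127.815,119.336) → (121.600,235.846) → (132.825,5.403) → (16.606,108.018) → (121.443,58.036) → (127.815,119.336). Closed: final G1 returns to the first vertex.

**Shape 2** — `<circle>` circle, stroke `#000000` → score (S404, F2117). Machine vertices: (31.157,110.864) → (29.114,115.795) → (24.183,117.838) → (19.252,115.795) → (17.209,110.864) → (19.252,105.933) → (24.183,103.890) → (29.114,105.933) → (31.157,110.864). Closed: final G1 returns to the first vertex.

**Shape 3** — `<polyline>` line segment, stroke `#0000ff` → engrave (S256, F4517). Machine vertices: (106.788,88.902) → (29.716,233.668). Open path.

**Shape 4** — `<path>` rectangle, stroke `#000000` → score (S404, F2117). Machine vertices: (42.524,164.660) → (106.754,164.660) → (106.754,74.656) → (42.524,74.656) → (42.524,164.660). Closed: final G1 returns to the first vertex.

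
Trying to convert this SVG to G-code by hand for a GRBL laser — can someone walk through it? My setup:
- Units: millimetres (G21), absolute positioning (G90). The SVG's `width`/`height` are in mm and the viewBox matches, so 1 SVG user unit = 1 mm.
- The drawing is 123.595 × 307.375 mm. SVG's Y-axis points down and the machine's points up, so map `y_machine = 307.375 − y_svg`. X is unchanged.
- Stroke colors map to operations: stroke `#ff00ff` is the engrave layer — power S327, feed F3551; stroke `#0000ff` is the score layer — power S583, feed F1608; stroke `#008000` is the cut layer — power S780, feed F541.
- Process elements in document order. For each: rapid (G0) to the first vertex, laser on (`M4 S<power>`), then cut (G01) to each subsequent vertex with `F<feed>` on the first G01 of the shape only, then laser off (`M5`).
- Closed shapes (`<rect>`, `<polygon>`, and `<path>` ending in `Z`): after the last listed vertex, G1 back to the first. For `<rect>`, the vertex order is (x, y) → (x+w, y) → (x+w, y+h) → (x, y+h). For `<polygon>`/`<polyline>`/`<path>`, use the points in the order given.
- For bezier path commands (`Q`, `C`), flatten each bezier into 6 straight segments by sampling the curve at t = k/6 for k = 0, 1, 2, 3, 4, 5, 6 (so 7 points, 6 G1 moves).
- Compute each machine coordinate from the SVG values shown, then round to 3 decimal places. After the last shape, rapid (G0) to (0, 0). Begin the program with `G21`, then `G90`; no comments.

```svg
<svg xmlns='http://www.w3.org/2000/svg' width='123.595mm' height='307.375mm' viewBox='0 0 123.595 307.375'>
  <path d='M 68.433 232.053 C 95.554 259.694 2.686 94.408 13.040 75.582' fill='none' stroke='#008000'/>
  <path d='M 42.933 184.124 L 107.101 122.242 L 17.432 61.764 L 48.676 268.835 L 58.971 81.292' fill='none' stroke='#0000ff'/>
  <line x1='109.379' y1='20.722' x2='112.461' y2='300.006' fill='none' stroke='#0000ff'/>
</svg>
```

viewBox `0 0 123.595 307.375` with mm width/height → 1 unit = 1 mm. Flip: y_m = 307.375 − y_svg.

**Shape 1** — `<path>` cubic bezier, stroke `#008000` → cut (S780, F541). Control points (SVG): P0=(68.433,232.053), P1=(95.554,259.694), P2=(2.686,94.408), P3=(13.040,75.582); sampled at t=k/6. Machine vertices: (68.433,75.322) → (73.028,76.008) → (63.825,99.420) → (47.024,136.132) → (28.826,176.717) → (15.431,211.746) → (13.040,231.793). Open path.

**Shape 2** — `<path>` open polyline, stroke `#0000ff` → score (S583, F1608). Machine vertices: (42.933,123.251) → (107.101,185.133) → (17.432,245.611) → (48.676,38.540) → (58.971,226.083). Open path.

**Shape 3** — `<line>` line segment, stroke `#0000ff` → score (S583, F1608). Machine vertices: (109.379,286.653) → (112.461,7.369). Open path.

G21
G90
G0 X68.433 Y75.322
M4 S780
G01 X73.028 Y76.008 F541
G01 X63.825 Y99.420
G01 X47.024 Y136.132
G01 X28.826 Y176.717
G01 X15.431 Y211.746
G01 X13.040 Y231.793
M5
G0 X42.933 Y123.251
M4 S583
G01 X107.101 Y185.133 F1608
G01 X17.432 Y245.611
G01 X48.676 Y38.540
G01 X58.971 Y226.083
M5
G0 X109.379 Y286.653
M4 S583
G01 X112.461 Y7.369 F1608
M5
G0 X0.000 Y0.000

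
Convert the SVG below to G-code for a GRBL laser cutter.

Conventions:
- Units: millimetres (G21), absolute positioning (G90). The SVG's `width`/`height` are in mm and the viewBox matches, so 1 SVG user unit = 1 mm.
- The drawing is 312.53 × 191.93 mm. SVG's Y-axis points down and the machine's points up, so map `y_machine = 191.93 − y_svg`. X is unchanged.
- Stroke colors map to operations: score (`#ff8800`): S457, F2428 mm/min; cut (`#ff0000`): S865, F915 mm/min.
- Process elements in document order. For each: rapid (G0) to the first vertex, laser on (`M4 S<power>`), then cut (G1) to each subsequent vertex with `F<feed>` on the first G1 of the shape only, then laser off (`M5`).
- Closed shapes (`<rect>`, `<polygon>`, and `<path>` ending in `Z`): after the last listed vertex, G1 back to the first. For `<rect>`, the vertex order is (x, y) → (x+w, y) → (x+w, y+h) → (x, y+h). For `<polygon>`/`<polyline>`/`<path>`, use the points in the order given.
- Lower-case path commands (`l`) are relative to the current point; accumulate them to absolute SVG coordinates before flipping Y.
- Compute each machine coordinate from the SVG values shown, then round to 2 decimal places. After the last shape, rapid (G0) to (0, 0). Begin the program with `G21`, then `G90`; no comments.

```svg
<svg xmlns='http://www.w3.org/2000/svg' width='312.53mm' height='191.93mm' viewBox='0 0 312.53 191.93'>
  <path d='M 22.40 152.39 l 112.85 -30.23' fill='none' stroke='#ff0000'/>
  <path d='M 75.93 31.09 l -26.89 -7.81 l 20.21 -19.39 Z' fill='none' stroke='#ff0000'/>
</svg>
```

viewBox `0 0 312.53 191.93` with mm width/height → 1 unit = 1 mm. Flip: y_m = 191.93 − y_svg.

**Shape 1** — `<path>` line segment, stroke `#ff0000` → cut (S865, F915). Machine vertices: (22.40,39.54) → (135.25,69.77). Open path.

**Shape 2** — `<path>` regular polygon, stroke `#ff0000` → cut (S865, F915). Machine vertices: (75.93,160.84) → (49.04,168.65) → (69.25,188.04) → (75.93,160.84). Closed: final G1 returns to the first vertex.

G21
G90
G0 X22.40 Y39.54
M4 S865
G1 X135.25 Y69.77 F915
M5
G0 X75.93 Y160.84
M4 S865
G1 X49.04 Y168.65 F915
G1 X69.25 Y188.04
G1 X75.93 Y160.84
M5
G0 X0.00 Y0.00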